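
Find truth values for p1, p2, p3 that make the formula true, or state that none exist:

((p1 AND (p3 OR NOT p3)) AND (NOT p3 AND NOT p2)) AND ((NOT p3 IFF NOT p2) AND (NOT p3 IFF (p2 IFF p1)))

Unsatisfiable — no assignment works.

Case p3 = True: the conjunct NOT p3 is False.
Case p3 = False: the formula simplifies to (p1 AND NOT p2) AND (NOT p2 AND (p2 IFF p1)).
  p2 = True: the conjunct NOT p2 is False.
  p2 = False: simplifies to p1 AND NOT p1.
    p1 = True: the conjunct NOT p1 is False.
    p1 = False: the conjunct p1 is False.
Both cases fail — unsatisfiable.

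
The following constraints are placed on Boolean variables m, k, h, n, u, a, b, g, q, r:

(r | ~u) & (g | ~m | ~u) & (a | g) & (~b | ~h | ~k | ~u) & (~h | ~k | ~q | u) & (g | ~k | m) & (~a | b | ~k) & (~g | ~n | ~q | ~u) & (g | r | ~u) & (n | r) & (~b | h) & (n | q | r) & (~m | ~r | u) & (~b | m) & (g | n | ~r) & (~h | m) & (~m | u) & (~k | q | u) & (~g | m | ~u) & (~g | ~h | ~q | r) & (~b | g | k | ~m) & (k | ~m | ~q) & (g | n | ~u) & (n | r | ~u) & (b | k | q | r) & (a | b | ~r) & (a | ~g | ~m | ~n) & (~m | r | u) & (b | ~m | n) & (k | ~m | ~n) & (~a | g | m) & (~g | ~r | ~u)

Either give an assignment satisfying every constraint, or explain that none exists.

Try m = True:
  (~m | u) forces u = True.
  (r | ~u) forces r = True.
  (g | ~m | ~u) forces g = True.
  clause (~g | ~r | ~u) is falsified — backtrack.
So m = False.
  then (~b | m) forces b = False.
  then (~h | m) forces h = False.
Set k = False.
Set n = False.
  then (n | r) forces r = True.
  then (g | n | ~r) forces g = True.
  then (~g | m | ~u) forces u = False.
  then (a | b | ~r) forces a = True.
Set q = False.
All clauses satisfied.

m: False, k: False, h: False, n: False, u: False, a: True, b: False, g: True, q: False, r: True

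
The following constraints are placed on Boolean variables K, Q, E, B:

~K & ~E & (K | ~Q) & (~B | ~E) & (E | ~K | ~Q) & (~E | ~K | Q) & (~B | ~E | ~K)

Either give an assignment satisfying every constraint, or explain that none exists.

K=F; Q=F; E=F; B=T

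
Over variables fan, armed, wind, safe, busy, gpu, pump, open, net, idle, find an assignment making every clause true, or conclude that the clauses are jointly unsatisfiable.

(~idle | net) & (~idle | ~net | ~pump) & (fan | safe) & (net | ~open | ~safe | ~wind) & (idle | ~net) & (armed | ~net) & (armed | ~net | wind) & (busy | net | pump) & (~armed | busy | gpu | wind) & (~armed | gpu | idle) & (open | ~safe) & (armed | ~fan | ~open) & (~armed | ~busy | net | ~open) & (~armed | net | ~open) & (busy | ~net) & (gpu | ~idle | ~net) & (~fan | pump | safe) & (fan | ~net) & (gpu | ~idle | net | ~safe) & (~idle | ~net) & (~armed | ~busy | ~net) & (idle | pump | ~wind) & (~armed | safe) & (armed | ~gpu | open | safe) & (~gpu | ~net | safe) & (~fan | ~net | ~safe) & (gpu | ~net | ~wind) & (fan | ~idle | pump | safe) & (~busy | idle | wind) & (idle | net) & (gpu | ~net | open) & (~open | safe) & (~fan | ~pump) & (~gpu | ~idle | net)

Unsatisfiable — no assignment works.

Case net = True:
  (idle | ~net) forces idle = True.
  Clause (~idle | ~net) is falsified — contradiction.
Case net = False:
  (~idle | net) forces idle = False.
  Clause (idle | net) is falsified — contradiction.
Both cases fail, so the formula is unsatisfiable.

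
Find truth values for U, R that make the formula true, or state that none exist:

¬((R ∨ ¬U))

U=T; R=F

  ¬((R ∨ ¬U)) = True
    R ∨ ¬U = False
      ¬U = False
The formula evaluates to True.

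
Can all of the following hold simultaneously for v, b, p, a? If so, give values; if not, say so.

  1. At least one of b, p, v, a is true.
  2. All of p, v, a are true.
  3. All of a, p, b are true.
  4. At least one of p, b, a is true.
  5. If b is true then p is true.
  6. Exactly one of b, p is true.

Case b = True:
  (2) forces p = True.
  Constraint (6) is violated (b=T, p=T) — contradiction.
Case b = False:
  Constraint (3) is violated (b=F) — contradiction.
Both cases fail — unsatisfiable.

Unsatisfiable — no assignment works.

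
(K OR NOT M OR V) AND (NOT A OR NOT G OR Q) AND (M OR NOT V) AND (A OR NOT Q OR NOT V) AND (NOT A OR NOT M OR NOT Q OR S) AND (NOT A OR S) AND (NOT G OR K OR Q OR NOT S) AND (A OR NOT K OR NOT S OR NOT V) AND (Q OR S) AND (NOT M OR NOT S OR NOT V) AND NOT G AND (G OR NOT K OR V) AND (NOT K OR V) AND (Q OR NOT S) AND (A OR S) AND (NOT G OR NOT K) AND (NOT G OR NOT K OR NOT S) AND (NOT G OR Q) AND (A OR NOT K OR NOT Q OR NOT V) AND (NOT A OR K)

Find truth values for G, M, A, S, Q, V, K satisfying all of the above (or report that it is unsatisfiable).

Unit clause (NOT G) forces G = False.
Set M = False.
  then (M OR NOT V) forces V = False.
  then (G OR NOT K OR V) forces K = False.
  then (NOT A OR K) forces A = False.
  then (A OR S) forces S = True.
  then (Q OR NOT S) forces Q = True.
All clauses satisfied.

G = False; M = False; A = False; S = True; Q = True; V = False; K = False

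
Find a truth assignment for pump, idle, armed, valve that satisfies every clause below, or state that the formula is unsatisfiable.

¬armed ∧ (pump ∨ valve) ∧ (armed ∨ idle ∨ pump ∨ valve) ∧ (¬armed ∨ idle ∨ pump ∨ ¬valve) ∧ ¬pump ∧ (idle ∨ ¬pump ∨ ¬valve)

pump=F; idle=T; armed=F; valve=T

Unit clause (¬armed) forces armed = False.
Unit clause (¬pump) forces pump = False.
In (pump ∨ valve) only valve is left, so valve = True.
Set idle = True.
Check each clause:
  (¬armed): ¬armed holds.
  (pump ∨ valve): valve holds.
  (armed ∨ idle ∨ pump ∨ valve): idle holds.
  (¬armed ∨ idle ∨ pump ∨ ¬valve): ¬armed holds.
  (¬pump): ¬pump holds.
  (idle ∨ ¬pump ∨ ¬valve): idle holds.
All clauses satisfied.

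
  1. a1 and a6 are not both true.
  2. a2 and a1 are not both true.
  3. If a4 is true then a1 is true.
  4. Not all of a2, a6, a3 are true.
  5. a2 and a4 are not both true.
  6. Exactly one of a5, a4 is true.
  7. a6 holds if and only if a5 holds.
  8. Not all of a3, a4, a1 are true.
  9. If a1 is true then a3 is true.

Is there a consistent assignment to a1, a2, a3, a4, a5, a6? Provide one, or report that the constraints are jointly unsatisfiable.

a1 = False; a2 = False; a3 = True; a4 = False; a5 = True; a6 = True

  (1) a1=F, a6=T — not both ✓
  (2) a2=F, a1=F — not both ✓
  (3) a4=F ⇒ a1: vacuous ✓
  (4) {a2, a6, a3}: 2/3 true — not all ✓
  (5) a2=F, a4=F — not both ✓
  (6) {a5, a4}: 1 true — exactly one ✓
  (7) a6=T, a5=T — same ✓
  (8) {a3, a4, a1}: 1/3 true — not all ✓
  (9) a1=F ⇒ a3: vacuous ✓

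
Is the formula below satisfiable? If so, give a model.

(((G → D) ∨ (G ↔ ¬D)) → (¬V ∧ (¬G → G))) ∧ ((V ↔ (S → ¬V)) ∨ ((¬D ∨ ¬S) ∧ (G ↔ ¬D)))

S = True, V = False, D = False, G = True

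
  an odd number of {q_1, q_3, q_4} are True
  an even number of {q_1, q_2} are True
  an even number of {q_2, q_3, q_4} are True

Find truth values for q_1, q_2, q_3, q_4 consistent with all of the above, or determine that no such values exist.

UNSATISFIABLE

Adding constraints 1, 2, 3 mod 2: every variable appears an even number of times on the left, so the left side is 0.
But the right sides sum to 1 (mod 2). 0 ≠ 1 — the system is inconsistent.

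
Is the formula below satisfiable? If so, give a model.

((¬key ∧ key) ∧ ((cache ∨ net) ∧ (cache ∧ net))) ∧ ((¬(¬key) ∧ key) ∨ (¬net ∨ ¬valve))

The formula is unsatisfiable.

Case key = True: the conjunct ¬key is False.
Case key = False: the conjunct key is False.
Both cases fail — unsatisfiable.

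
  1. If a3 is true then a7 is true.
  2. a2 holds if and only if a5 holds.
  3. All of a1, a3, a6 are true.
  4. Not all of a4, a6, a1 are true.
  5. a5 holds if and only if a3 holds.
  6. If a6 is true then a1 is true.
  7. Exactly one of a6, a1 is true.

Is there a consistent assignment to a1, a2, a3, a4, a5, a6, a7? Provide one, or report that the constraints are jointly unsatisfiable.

The formula is unsatisfiable.

Case a6 = True:
  (3) forces a1 = True.
  Constraint (7) is violated (a6=T, a1=T) — contradiction.
Case a6 = False:
  Constraint (3) is violated (a6=F) — contradiction.
Both cases fail — unsatisfiable.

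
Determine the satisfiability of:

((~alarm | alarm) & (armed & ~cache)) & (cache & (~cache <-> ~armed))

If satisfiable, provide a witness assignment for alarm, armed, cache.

Case cache = True: the conjunct ~cache is False.
Case cache = False: the conjunct cache is False.
Both cases fail — unsatisfiable.

Unsatisfiable — no assignment works.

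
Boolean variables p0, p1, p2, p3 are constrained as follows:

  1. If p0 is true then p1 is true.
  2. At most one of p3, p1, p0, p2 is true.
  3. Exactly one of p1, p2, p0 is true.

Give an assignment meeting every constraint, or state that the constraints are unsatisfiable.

p0=F, p1=T, p2=F, p3=F

  (1) p0=F ⇒ p1: vacuous ✓
  (2) {p3, p1, p0, p2}: 1 true — at most one ✓
  (3) {p1, p2, p0}: 1 true — exactly one ✓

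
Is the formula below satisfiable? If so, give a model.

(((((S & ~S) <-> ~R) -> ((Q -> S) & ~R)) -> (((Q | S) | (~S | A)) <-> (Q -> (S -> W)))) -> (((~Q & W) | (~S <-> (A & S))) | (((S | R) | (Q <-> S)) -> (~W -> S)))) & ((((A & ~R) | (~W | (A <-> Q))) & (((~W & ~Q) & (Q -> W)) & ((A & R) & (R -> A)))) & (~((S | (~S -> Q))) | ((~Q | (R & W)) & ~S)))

Case S = True: the conjunct ~((S | (~S -> Q))) | ((~Q | (R & W)) & ~S) becomes ~True | ((~Q | (R & W)) & False) = False.
Case S = False: the formula simplifies to ((~Q & W) | ((R | ~Q) -> W)) & ((((A & ~R) | (~W | (A <-> Q))) & (((~W & ~Q) & (Q -> W)) & ((A & R) & (R -> A)))) & (~Q | (~Q | (R & W)))).
  W = True: the conjunct ~W is False.
  W = False: simplifies to ~((R | ~Q)) & (((~Q & ~Q) & ((A & R) & (R -> A))) & (~Q | ~Q)).
    Q = True: the conjunct ~Q is False.
    Q = False: the conjunct ~((R | ~Q)) becomes ~((R | True)) = False.
Both cases fail — unsatisfiable.

The formula is unsatisfiable.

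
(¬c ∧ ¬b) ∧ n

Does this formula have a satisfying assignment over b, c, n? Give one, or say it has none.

b=F, c=F, n=T

  ¬c ∧ ¬b = True
    ¬c = True
    ¬b = True
Both conjuncts True, so the formula holds.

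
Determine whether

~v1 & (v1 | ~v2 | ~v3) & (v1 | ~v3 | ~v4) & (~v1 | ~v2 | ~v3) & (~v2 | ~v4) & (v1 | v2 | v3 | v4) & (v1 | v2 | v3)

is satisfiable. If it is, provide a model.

Unit clause (~v1) forces v1 = False.
Set v2 = False.
  then (v1 | v2 | v3) forces v3 = True.
  then (v1 | ~v3 | ~v4) forces v4 = False.
Check each clause:
  (~v1): ~v1 holds.
  (v1 | ~v2 | ~v3): ~v2 holds.
  (v1 | ~v3 | ~v4): ~v4 holds.
  (~v1 | ~v2 | ~v3): ~v1 holds.
  (~v2 | ~v4): ~v2 holds.
  (v1 | v2 | v3 | v4): v3 holds.
  (v1 | v2 | v3): v3 holds.
All clauses satisfied.

v1: False, v2: False, v3: True, v4: False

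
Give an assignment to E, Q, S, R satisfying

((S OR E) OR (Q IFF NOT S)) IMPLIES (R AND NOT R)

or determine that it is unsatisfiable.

E=F; Q=F; S=F; R=T

  ((S OR E) OR (Q IFF NOT S)) IMPLIES (R AND NOT R) = True
    (S OR E) OR (Q IFF NOT S) = False
      S OR E = False
      Q IFF NOT S = False
        NOT S = True
    R AND NOT R = False
      NOT R = False
The formula evaluates to True.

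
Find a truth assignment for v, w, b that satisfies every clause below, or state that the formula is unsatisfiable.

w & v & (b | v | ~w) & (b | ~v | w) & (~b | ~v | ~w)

v: True; w: True; b: False

Unit clause (w) forces w = True.
Unit clause (v) forces v = True.
In (~b | ~v | ~w) only ~b is left, so b = False.
Check each clause:
  (w): w holds.
  (v): v holds.
  (b | v | ~w): v holds.
  (b | ~v | w): w holds.
  (~b | ~v | ~w): ~b holds.
All clauses satisfied.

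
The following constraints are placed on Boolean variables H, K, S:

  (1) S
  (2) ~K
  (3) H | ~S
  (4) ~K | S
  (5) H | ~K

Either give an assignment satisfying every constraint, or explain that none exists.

Unit clause (S) forces S = True.
Unit clause (~K) forces K = False.
In (H | ~S) only H is left, so H = True.
Check each clause:
  (S): S holds.
  (~K): ~K holds.
  (H | ~S): H holds.
  (~K | S): ~K holds.
  (H | ~K): H holds.
All clauses satisfied.

H = True; K = False; S = True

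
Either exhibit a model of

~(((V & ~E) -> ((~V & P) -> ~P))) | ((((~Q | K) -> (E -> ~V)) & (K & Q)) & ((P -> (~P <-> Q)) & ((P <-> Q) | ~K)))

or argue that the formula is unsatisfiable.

Unsatisfiable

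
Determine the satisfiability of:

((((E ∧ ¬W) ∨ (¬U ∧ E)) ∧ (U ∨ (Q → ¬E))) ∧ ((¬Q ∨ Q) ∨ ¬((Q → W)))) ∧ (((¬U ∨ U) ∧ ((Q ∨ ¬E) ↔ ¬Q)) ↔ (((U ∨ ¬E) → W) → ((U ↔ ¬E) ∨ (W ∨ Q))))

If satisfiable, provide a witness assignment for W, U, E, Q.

No satisfying assignment exists.

Case Q = True: the conjunct ((¬U ∨ U) ∧ ((Q ∨ ¬E) ↔ ¬Q)) ↔ (((U ∨ ¬E) → W) → ((U ↔ ¬E) ∨ (W ∨ Q))) becomes ((¬U ∨ U) ∧ False) ↔ (((U ∨ ¬E) → W) → True) = False.
Case Q = False: the formula simplifies to ((E ∧ ¬W) ∨ (¬U ∧ E)) ∧ (((¬U ∨ U) ∧ ¬E) ↔ (((U ∨ ¬E) → W) → ((U ↔ ¬E) ∨ W))).
  E = True: simplifies to (¬W ∨ ¬U) ∧ ¬(((U → W) → (¬U ∨ W))).
    W = True: the conjunct ¬(((U → W) → (¬U ∨ W))) becomes ¬((True → True)) = False.
    W = False: simplifies to ¬((¬U → ¬U)).
      U = True: this becomes ¬((False → False)) = False.
      U = False: this becomes ¬((True → True)) = False.
  E = False: the conjunct (E ∧ ¬W) ∨ (¬U ∧ E) becomes (False ∧ ¬W) ∨ (¬U ∧ False) = False.
Both cases fail — unsatisfiable.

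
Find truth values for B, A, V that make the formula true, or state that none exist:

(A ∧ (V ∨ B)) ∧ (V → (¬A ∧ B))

B=T, A=T, V=F

  A ∧ (V ∨ B) = True
    V ∨ B = True
  V → (¬A ∧ B) = True
    ¬A ∧ B = False
      ¬A = False
Both conjuncts True, so the formula holds.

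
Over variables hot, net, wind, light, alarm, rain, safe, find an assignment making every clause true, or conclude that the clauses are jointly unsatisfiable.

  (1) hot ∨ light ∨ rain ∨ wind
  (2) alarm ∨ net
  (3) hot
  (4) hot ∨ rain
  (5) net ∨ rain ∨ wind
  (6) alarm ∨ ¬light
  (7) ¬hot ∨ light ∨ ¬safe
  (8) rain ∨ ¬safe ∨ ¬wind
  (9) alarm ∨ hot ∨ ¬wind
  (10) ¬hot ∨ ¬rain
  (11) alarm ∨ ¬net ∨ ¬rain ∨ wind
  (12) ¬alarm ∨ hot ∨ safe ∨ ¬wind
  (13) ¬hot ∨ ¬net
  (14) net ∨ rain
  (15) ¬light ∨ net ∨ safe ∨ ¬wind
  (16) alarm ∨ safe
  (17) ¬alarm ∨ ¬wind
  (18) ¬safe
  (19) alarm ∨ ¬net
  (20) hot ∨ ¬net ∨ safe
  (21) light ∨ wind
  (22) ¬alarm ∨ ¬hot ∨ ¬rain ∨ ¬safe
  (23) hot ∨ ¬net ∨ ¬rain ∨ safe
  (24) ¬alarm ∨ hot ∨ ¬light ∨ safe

No satisfying assignment exists.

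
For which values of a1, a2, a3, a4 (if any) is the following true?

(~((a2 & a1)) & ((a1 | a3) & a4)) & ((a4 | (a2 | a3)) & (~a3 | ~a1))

a1 = False, a2 = True, a3 = True, a4 = True

  ~((a2 & a1)) & ((a1 | a3) & a4) = True
    ~((a2 & a1)) = True
      a2 & a1 = False
    (a1 | a3) & a4 = True
      a1 | a3 = True
  (a4 | (a2 | a3)) & (~a3 | ~a1) = True
    a4 | (a2 | a3) = True
      a2 | a3 = True
    ~a3 | ~a1 = True
      ~a3 = False
      ~a1 = True
Both conjuncts True, so the formula holds.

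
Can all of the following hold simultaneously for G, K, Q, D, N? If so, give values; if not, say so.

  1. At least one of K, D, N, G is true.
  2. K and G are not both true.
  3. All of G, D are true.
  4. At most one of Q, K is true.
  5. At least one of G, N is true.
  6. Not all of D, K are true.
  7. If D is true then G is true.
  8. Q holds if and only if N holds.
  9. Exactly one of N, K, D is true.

G=T; K=F; Q=F; D=T; N=F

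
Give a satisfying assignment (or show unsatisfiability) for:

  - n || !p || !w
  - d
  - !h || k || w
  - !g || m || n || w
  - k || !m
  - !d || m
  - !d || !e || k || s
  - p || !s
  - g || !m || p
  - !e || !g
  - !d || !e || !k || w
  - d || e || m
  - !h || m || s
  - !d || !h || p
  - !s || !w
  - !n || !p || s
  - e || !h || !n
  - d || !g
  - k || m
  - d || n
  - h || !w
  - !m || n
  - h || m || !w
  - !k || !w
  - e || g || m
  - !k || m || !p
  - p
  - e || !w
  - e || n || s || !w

n=T, h=F, s=T, g=T, k=T, e=F, m=T, w=F, p=T, d=T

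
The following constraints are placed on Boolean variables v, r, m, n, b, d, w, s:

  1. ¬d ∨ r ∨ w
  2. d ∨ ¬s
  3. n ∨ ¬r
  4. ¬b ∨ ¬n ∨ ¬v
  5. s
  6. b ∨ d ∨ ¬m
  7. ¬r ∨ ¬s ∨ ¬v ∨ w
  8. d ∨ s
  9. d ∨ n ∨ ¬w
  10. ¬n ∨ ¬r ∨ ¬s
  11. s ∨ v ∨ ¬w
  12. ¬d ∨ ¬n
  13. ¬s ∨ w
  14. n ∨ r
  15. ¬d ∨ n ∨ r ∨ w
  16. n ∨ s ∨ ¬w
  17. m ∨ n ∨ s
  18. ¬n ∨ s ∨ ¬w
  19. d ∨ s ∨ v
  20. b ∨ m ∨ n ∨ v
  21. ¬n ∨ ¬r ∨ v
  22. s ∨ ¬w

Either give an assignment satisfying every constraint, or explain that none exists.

Unsatisfiable — no assignment works.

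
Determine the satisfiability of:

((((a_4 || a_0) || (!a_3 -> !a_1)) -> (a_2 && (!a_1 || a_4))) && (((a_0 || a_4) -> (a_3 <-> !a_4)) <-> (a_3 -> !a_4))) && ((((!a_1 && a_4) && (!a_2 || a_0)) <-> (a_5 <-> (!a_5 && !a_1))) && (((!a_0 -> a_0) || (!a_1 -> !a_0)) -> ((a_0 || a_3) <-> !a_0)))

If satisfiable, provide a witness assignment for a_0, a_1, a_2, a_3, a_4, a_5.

a_0 = False, a_1 = False, a_2 = True, a_3 = True, a_4 = False, a_5 = False

  (((a_4 || a_0) || (!a_3 -> !a_1)) -> (a_2 && (!a_1 || a_4))) && (((a_0 || a_4) -> (a_3 <-> !a_4)) <-> (a_3 -> !a_4)) = True
    ((a_4 || a_0) || (!a_3 -> !a_1)) -> (a_2 && (!a_1 || a_4)) = True
      (a_4 || a_0) || (!a_3 -> !a_1) = True
        a_4 || a_0 = False
        !a_3 -> !a_1 = True
          !a_3 = False
          !a_1 = True
      a_2 && (!a_1 || a_4) = True
        !a_1 || a_4 = True
          !a_1 = True
    ((a_0 || a_4) -> (a_3 <-> !a_4)) <-> (a_3 -> !a_4) = True
      (a_0 || a_4) -> (a_3 <-> !a_4) = True
        a_0 || a_4 = False
        a_3 <-> !a_4 = True
          !a_4 = True
      a_3 -> !a_4 = True
        !a_4 = True
  (((!a_1 && a_4) && (!a_2 || a_0)) <-> (a_5 <-> (!a_5 && !a_1))) && (((!a_0 -> a_0) || (!a_1 -> !a_0)) -> ((a_0 || a_3) <-> !a_0)) = True
    ((!a_1 && a_4) && (!a_2 || a_0)) <-> (a_5 <-> (!a_5 && !a_1)) = True
      (!a_1 && a_4) && (!a_2 || a_0) = False
        !a_1 && a_4 = False
          !a_1 = True
        !a_2 || a_0 = False
          !a_2 = False
      a_5 <-> (!a_5 && !a_1) = False
        !a_5 && !a_1 = True
          !a_5 = True
          !a_1 = True
    ((!a_0 -> a_0) || (!a_1 -> !a_0)) -> ((a_0 || a_3) <-> !a_0) = True
      (!a_0 -> a_0) || (!a_1 -> !a_0) = True
        !a_0 -> a_0 = False
          !a_0 = True
        !a_1 -> !a_0 = True
          !a_1 = True
          !a_0 = True
      (a_0 || a_3) <-> !a_0 = True
        a_0 || a_3 = True
        !a_0 = True
Both conjuncts True, so the formula holds.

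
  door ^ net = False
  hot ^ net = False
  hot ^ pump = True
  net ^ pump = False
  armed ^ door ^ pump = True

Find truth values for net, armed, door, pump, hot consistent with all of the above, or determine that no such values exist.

The formula is unsatisfiable.

Adding constraints 2, 3, 4 mod 2: every variable appears an even number of times on the left, so the left side is 0.
But the right sides sum to 1 (mod 2). 0 ≠ 1 — the system is inconsistent.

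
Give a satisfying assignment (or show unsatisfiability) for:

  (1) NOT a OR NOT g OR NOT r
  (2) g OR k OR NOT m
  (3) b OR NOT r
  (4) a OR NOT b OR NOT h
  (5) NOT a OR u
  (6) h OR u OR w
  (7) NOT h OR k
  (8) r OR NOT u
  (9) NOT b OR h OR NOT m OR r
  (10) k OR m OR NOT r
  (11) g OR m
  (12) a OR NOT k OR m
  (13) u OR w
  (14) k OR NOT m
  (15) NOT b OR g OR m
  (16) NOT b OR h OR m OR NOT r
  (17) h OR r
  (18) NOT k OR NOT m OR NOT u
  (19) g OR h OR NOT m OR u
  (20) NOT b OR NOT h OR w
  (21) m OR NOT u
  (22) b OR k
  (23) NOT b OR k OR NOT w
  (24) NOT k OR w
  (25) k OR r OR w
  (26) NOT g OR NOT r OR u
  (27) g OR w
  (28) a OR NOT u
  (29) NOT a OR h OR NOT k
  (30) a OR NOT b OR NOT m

w: True, u: False, k: True, h: True, g: True, a: False, b: False, r: False, m: True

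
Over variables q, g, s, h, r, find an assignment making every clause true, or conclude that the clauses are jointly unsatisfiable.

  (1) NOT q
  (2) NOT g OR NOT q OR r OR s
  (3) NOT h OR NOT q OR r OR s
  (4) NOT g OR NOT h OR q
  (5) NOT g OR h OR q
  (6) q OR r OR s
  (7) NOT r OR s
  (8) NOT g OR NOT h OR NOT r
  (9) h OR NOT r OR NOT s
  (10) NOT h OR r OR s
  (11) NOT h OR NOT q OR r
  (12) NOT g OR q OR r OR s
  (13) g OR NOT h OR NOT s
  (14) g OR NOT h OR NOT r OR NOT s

Unit clause (NOT q) forces q = False.
Try g = True:
  (NOT g OR NOT h OR q) forces h = False.
  clause (NOT g OR h OR q) is falsified — backtrack.
So g = False.
Set s = True.
  then (g OR NOT h OR NOT s) forces h = False.
  then (h OR NOT r OR NOT s) forces r = False.
All clauses satisfied.

q = False; g = False; s = True; h = False; r = False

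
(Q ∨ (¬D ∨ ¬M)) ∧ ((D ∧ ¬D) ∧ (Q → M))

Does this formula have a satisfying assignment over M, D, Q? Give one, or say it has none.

Case D = True: the conjunct ¬D is False.
Case D = False: the conjunct D is False.
Both cases fail — unsatisfiable.

The formula is unsatisfiable.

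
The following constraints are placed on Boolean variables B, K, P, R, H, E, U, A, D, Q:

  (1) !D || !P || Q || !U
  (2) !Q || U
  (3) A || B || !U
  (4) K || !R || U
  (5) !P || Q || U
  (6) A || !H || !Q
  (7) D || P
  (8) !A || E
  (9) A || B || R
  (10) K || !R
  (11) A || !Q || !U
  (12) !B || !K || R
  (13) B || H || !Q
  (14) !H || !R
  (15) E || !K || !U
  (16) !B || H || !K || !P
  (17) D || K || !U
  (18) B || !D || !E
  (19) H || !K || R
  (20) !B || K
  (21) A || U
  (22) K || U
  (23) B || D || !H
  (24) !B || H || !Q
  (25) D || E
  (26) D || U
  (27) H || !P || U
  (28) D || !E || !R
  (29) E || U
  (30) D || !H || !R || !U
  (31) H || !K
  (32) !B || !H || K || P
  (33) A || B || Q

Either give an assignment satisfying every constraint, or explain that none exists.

UNSATISFIABLE

Case K = True:
  (H || !K) forces H = True.
  (!H || !R) forces R = False.
  (!B || !K || R) forces B = False.
  (A || B || R) forces A = True.
  (!A || E) forces E = True.
  (B || !D || !E) forces D = False.
  Clause (B || D || !H) is falsified — contradiction.
Case K = False:
  (K || !R) forces R = False.
  (!B || K) forces B = False.
  (A || B || R) forces A = True.
  (!A || E) forces E = True.
  (B || !D || !E) forces D = False.
  (D || P) forces P = True.
  (D || K || !U) forces U = False.
  Clause (K || U) is falsified — contradiction.
Both cases fail, so the formula is unsatisfiable.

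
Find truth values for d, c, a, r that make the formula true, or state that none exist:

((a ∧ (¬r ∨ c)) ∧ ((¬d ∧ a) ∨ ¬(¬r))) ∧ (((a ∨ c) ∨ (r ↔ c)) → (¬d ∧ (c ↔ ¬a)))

d = False; c = False; a = True; r = False

  (a ∧ (¬r ∨ c)) ∧ ((¬d ∧ a) ∨ ¬(¬r)) = True
    a ∧ (¬r ∨ c) = True
      ¬r ∨ c = True
        ¬r = True
    (¬d ∧ a) ∨ ¬(¬r) = True
      ¬d ∧ a = True
        ¬d = True
      ¬(¬r) = False
        ¬r = True
  ((a ∨ c) ∨ (r ↔ c)) → (¬d ∧ (c ↔ ¬a)) = True
    (a ∨ c) ∨ (r ↔ c) = True
      a ∨ c = True
      r ↔ c = True
    ¬d ∧ (c ↔ ¬a) = True
      ¬d = True
      c ↔ ¬a = True
        ¬a = False
Both conjuncts True, so the formula holds.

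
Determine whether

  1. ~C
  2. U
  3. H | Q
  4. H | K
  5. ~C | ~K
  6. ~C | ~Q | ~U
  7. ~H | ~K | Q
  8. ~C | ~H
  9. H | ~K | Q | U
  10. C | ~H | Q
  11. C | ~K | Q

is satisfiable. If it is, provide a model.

Unit clause (~C) forces C = False.
Unit clause (U) forces U = True.
Set K = True.
  then (C | ~K | Q) forces Q = True.
Set H = False.
All clauses satisfied.

K=T, U=T, H=F, C=F, Q=T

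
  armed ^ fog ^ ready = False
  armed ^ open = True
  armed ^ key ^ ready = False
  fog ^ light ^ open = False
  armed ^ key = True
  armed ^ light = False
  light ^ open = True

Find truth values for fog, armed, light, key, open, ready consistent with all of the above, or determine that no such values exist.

fog=T, armed=F, light=F, key=T, open=T, ready=T

armed ^ fog ^ ready = F ^ T ^ T = False ✓
armed ^ open = F ^ T = True ✓
armed ^ key ^ ready = F ^ T ^ T = False ✓
fog ^ light ^ open = T ^ F ^ T = False ✓
armed ^ key = F ^ T = True ✓
armed ^ light = F ^ F = False ✓
light ^ open = F ^ T = True ✓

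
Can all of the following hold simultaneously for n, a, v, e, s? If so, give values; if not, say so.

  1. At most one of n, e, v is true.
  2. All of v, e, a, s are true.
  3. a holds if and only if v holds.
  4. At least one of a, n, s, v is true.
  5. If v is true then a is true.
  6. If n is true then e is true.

Unsatisfiable — no assignment works.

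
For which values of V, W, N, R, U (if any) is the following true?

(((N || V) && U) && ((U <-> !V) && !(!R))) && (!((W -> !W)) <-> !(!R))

V=F, W=T, N=T, R=T, U=T

  ((N || V) && U) && ((U <-> !V) && !(!R)) = True
    (N || V) && U = True
      N || V = True
    (U <-> !V) && !(!R) = True
      U <-> !V = True
        !V = True
      !(!R) = True
        !R = False
  !((W -> !W)) <-> !(!R) = True
    !((W -> !W)) = True
      W -> !W = False
        !W = False
    !(!R) = True
      !R = False
Both conjuncts True, so the formula holds.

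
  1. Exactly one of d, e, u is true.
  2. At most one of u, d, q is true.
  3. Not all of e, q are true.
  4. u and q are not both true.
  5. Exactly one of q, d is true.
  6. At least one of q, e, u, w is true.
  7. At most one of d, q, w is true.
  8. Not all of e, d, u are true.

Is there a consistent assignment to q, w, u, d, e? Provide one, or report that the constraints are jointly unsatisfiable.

Case q = True:
  (2) with q=T forces u = False.
  (2) with q=T forces d = False.
  (1) with d=F, u=F forces e = True.
  Constraint (3) is violated (e=T, q=T) — contradiction.
Case q = False:
  (5) with q=F forces d = True.
  (1) with d=T forces e = False.
  (1) with d=T forces u = False.
  (6) with q=F, e=F, u=F forces w = True.
  Constraint (7) is violated (d=T, w=T) — contradiction.
Both cases fail — unsatisfiable.

Unsatisfiable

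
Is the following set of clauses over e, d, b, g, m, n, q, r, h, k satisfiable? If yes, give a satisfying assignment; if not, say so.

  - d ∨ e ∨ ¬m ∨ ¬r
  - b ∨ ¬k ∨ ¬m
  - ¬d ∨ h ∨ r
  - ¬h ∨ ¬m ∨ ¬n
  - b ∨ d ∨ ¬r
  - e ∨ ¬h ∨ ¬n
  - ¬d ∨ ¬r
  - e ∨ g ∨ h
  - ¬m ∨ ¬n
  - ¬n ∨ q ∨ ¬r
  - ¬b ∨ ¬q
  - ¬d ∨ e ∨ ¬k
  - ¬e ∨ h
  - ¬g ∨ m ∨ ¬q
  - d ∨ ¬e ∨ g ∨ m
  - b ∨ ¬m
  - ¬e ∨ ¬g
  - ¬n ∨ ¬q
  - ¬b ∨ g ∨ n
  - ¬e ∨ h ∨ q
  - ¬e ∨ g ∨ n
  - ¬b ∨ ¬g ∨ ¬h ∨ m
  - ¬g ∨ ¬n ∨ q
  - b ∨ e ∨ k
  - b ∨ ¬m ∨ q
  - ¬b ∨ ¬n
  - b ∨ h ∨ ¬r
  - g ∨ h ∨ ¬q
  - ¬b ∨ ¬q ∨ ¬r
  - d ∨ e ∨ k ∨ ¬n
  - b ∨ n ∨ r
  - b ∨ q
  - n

No satisfying assignment exists.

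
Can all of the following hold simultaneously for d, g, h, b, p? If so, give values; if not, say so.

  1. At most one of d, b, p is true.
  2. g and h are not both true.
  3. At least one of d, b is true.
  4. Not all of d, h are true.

d = True; g = False; h = False; b = False; p = False

  (1) {d, b, p}: 1 true — at most one ✓
  (2) g=F, h=F — not both ✓
  (3) {d, b}: 1 true — at least one ✓
  (4) {d, h}: 1/2 true — not all ✓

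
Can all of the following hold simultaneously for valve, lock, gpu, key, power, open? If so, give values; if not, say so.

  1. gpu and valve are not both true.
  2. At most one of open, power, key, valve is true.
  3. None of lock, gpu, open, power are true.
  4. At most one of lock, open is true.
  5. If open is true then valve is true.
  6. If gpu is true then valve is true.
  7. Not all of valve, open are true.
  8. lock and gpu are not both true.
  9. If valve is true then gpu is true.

valve = False; lock = False; gpu = False; key = True; power = False; open = False

  (1) gpu=F, valve=F — not both ✓
  (2) {open, power, key, valve}: 1 true — at most one ✓
  (3) {lock, gpu, open, power}: 0 true — none ✓
  (4) {lock, open}: 0 true — at most one ✓
  (5) open=F ⇒ valve: vacuous ✓
  (6) gpu=F ⇒ valve: vacuous ✓
  (7) {valve, open}: 0/2 true — not all ✓
  (8) lock=F, gpu=F — not both ✓
  (9) valve=F ⇒ gpu: vacuous ✓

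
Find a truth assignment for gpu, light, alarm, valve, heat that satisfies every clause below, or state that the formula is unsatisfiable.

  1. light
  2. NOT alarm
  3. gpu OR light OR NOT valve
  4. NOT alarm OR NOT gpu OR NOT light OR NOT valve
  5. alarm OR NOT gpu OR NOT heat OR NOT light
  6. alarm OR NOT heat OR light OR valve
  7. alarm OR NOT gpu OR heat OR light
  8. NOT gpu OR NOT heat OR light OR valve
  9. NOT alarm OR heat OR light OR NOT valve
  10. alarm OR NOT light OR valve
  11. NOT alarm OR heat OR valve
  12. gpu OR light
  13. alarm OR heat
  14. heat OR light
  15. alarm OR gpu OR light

gpu = False, light = True, alarm = False, valve = True, heat = True

Unit clause (light) forces light = True.
Unit clause (NOT alarm) forces alarm = False.
In (alarm OR NOT light OR valve) only valve is left, so valve = True.
In (alarm OR heat) only heat is left, so heat = True.
In (alarm OR NOT gpu OR NOT heat OR NOT light) only NOT gpu is left, so gpu = False.
All clauses satisfied.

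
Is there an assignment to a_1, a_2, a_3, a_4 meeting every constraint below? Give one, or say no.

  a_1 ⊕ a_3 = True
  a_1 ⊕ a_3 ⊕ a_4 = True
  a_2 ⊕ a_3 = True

a_1 = False, a_2 = False, a_3 = True, a_4 = False

a_1 ⊕ a_3 = F ⊕ T = True ✓
a_1 ⊕ a_3 ⊕ a_4 = F ⊕ T ⊕ F = True ✓
a_2 ⊕ a_3 = F ⊕ T = True ✓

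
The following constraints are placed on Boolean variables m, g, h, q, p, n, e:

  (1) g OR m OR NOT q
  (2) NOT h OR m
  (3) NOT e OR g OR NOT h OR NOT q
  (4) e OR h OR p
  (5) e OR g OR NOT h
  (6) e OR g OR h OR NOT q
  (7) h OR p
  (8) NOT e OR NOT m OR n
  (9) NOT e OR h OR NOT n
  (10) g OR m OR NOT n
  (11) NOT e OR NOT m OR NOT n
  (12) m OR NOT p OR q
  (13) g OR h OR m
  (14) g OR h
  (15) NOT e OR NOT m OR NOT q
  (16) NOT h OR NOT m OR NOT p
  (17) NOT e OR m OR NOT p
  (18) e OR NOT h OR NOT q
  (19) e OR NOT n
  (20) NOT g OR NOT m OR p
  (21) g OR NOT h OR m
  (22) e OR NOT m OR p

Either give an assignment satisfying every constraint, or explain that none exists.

m = False; g = True; h = False; q = True; p = True; n = False; e = False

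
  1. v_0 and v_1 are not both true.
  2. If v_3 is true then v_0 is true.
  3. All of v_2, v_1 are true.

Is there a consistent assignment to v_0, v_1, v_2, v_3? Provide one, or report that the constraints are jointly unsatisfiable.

v_0 = False, v_1 = True, v_2 = True, v_3 = False

  (1) v_0=F, v_1=T — not both ✓
  (2) v_3=F ⇒ v_0: vacuous ✓
  (3) {v_2, v_1}: all 2 true ✓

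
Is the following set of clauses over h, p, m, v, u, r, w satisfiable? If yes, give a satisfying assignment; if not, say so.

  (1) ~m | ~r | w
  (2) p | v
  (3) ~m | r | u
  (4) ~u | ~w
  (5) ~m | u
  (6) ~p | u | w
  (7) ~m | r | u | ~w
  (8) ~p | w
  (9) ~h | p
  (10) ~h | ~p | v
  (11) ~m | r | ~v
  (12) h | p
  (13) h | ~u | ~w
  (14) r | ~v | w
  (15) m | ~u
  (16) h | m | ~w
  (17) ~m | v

h = True; p = True; m = False; v = True; u = False; r = True; w = True

Try h = False:
  (h | p) forces p = True.
  (~p | w) forces w = True.
  (~u | ~w) forces u = False.
  (~m | u) forces m = False.
  clause (h | m | ~w) is falsified — backtrack.
So h = True.
  then (~h | p) forces p = True.
  then (~h | ~p | v) forces v = True.
  then (~p | w) forces w = True.
  then (~u | ~w) forces u = False.
  then (~m | u) forces m = False.
Set r = True.
All clauses satisfied.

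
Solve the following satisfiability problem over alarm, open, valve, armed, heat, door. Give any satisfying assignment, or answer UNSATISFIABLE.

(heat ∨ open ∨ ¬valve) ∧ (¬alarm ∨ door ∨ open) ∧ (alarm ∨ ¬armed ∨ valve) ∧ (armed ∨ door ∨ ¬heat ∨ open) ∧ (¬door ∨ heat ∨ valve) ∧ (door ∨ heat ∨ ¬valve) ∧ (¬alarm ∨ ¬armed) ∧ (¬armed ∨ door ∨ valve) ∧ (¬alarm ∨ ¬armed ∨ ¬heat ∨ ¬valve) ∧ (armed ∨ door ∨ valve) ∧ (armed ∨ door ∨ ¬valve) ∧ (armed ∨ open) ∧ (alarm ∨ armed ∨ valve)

alarm = False; open = True; valve = True; armed = True; heat = True; door = True

Set alarm = False.
Set open = True.
Try valve = False:
  (alarm ∨ ¬armed ∨ valve) forces armed = False.
  clause (alarm ∨ armed ∨ valve) is falsified — backtrack.
So valve = True.
Set armed = True.
Set heat = True.
Set door = True.
All clauses satisfied.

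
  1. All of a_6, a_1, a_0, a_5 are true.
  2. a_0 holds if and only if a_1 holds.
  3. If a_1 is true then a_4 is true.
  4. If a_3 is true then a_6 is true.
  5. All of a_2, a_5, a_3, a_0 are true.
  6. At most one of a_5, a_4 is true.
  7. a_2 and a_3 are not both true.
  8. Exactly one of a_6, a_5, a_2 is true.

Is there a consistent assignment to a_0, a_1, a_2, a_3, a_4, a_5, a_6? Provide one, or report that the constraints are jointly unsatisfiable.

The formula is unsatisfiable.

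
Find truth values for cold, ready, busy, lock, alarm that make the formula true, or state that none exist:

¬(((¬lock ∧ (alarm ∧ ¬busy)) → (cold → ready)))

cold = True, ready = False, busy = False, lock = False, alarm = True

  ¬(((¬lock ∧ (alarm ∧ ¬busy)) → (cold → ready))) = True
    (¬lock ∧ (alarm ∧ ¬busy)) → (cold → ready) = False
      ¬lock ∧ (alarm ∧ ¬busy) = True
        ¬lock = True
        alarm ∧ ¬busy = True
          ¬busy = True
      cold → ready = False
The formula evaluates to True.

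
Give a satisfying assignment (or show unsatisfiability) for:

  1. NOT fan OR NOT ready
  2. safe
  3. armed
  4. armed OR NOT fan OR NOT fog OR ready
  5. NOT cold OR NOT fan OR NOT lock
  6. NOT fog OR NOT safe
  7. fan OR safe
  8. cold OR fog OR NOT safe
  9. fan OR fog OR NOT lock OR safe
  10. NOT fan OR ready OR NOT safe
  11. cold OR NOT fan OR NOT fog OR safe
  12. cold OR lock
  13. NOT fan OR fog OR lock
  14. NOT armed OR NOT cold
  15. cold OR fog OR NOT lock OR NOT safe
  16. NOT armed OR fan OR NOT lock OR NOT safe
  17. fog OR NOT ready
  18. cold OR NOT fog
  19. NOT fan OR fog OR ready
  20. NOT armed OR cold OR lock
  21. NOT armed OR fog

Case safe = True:
  (armed) forces armed = True.
  (NOT fog OR NOT safe) forces fog = False.
  Clause (NOT armed OR fog) is falsified — contradiction.
Case safe = False:
  Clause (safe) is falsified — contradiction.
Both cases fail, so the formula is unsatisfiable.

Unsatisfiable — no assignment works.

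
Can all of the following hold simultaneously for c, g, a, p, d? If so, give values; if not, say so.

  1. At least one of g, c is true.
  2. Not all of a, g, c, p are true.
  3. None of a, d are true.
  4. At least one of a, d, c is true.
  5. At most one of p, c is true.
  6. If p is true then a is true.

c = True; g = True; a = False; p = False; d = False

  (1) {g, c}: 2 true — at least one ✓
  (2) {a, g, c, p}: 2/4 true — not all ✓
  (3) {a, d}: 0 true — none ✓
  (4) {a, d, c}: 1 true — at least one ✓
  (5) {p, c}: 1 true — at most one ✓
  (6) p=F ⇒ a: vacuous ✓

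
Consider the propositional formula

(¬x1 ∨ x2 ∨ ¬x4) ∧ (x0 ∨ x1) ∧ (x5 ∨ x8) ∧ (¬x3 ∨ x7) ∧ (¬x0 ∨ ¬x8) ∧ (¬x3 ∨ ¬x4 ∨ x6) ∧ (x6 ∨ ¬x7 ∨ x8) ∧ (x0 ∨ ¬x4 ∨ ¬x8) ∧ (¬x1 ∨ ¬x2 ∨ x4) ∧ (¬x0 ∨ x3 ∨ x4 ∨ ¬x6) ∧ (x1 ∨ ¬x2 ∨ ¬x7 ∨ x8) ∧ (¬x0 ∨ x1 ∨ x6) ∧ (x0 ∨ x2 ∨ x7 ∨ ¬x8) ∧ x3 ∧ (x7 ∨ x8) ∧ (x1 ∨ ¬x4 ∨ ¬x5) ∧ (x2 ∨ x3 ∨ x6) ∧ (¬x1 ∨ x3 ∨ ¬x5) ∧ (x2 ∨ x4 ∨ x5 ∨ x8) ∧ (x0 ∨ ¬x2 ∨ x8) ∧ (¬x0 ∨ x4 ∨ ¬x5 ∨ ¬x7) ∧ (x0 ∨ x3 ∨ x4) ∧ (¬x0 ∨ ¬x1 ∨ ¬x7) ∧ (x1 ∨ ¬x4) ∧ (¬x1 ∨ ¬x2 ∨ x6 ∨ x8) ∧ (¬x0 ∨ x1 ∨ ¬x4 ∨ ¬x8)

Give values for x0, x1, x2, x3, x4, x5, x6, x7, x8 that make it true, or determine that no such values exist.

x0: False, x1: True, x2: False, x3: True, x4: False, x5: False, x6: True, x7: True, x8: True

Unit clause (x3) forces x3 = True.
In (¬x3 ∨ x7) only x7 is left, so x7 = True.
Set x0 = False.
  then (x0 ∨ x1) forces x1 = True.
Try x2 = True:
  (¬x1 ∨ ¬x2 ∨ x4) forces x4 = True.
  (¬x3 ∨ ¬x4 ∨ x6) forces x6 = True.
  (x0 ∨ ¬x4 ∨ ¬x8) forces x8 = False.
  clause (x0 ∨ ¬x2 ∨ x8) is falsified — backtrack.
So x2 = False.
  then (¬x1 ∨ x2 ∨ ¬x4) forces x4 = False.
Set x5 = False.
  then (x5 ∨ x8) forces x8 = True.
Set x6 = True.
All clauses satisfied.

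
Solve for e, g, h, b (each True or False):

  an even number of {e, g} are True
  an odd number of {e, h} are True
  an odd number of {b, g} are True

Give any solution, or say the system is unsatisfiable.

e = True; g = True; h = False; b = False

{e, g}: 2 true → even ✓
{e, h}: 1 true → odd ✓
{b, g}: 1 true → odd ✓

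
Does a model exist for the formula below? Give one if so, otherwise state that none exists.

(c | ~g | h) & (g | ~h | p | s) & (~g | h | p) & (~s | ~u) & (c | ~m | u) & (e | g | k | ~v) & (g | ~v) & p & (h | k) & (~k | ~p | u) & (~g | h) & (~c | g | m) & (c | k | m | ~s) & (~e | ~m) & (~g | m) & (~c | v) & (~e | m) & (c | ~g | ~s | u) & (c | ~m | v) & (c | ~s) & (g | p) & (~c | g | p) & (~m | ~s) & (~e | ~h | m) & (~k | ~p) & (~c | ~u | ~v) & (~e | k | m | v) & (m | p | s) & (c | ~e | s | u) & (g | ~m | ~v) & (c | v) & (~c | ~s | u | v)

v: True; k: False; p: True; s: False; e: False; g: True; m: True; h: True; u: False; c: True

Unit clause (p) forces p = True.
In (~k | ~p) only ~k is left, so k = False.
In (h | k) only h is left, so h = True.
Try v = False:
  (~c | v) forces c = False.
  clause (c | v) is falsified — backtrack.
So v = True.
  then (g | ~v) forces g = True.
  then (~g | m) forces m = True.
  then (~m | ~s) forces s = False.
  then (~e | ~m) forces e = False.
Set u = False.
  then (c | ~m | u) forces c = True.
All clauses satisfied.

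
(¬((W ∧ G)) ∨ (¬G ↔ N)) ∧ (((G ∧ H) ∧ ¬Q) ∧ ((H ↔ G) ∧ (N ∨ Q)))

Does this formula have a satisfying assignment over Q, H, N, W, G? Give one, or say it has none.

Q = False, H = True, N = True, W = False, G = True

  ¬((W ∧ G)) ∨ (¬G ↔ N) = True
    ¬((W ∧ G)) = True
      W ∧ G = False
    ¬G ↔ N = False
      ¬G = False
  ((G ∧ H) ∧ ¬Q) ∧ ((H ↔ G) ∧ (N ∨ Q)) = True
    (G ∧ H) ∧ ¬Q = True
      G ∧ H = True
      ¬Q = True
    (H ↔ G) ∧ (N ∨ Q) = True
      H ↔ G = True
      N ∨ Q = True
Both conjuncts True, so the formula holds.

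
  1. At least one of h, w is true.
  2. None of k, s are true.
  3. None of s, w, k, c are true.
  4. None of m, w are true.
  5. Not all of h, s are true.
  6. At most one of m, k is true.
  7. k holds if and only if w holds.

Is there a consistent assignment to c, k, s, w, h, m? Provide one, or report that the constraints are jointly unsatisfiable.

c: False, k: False, s: False, w: False, h: True, m: False

  (1) {h, w}: 1 true — at least one ✓
  (2) {k, s}: 0 true — none ✓
  (3) {s, w, k, c}: 0 true — none ✓
  (4) {m, w}: 0 true — none ✓
  (5) {h, s}: 1/2 true — not all ✓
  (6) {m, k}: 0 true — at most one ✓
  (7) k=F, w=F — same ✓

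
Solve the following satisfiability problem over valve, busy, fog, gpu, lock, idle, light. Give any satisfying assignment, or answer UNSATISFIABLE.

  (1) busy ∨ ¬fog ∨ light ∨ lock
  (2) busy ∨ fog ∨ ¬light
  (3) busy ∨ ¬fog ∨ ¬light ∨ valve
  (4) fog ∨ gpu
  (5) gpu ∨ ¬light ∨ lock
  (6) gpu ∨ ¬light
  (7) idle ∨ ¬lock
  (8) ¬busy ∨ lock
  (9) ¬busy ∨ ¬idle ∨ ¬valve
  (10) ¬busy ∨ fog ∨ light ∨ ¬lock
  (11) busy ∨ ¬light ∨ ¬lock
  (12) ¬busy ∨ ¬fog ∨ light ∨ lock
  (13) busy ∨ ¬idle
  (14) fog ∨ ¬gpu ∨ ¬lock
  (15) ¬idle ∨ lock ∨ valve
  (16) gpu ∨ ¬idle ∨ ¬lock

valve: False, busy: False, fog: False, gpu: True, lock: False, idle: False, light: False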